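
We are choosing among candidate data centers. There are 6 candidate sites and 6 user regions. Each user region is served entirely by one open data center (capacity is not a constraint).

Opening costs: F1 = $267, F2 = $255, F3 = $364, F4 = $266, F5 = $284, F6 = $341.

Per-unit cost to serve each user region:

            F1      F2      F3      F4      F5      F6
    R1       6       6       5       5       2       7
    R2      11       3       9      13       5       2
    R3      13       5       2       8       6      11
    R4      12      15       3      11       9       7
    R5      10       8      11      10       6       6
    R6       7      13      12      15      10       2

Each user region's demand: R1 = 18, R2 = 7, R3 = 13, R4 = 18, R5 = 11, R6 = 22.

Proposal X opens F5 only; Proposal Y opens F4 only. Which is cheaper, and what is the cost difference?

Proposal X: {F5}: R1→F5 2·18=36, R2→F5 5·7=35, R3→F5 6·13=78, R4→F5 9·18=162, R5→F5 6·11=66, R6→F5 10·22=220. Service 597; fixed 284; total 881.
Proposal Y: {F4}: R1→F4 5·18=90, R2→F4 13·7=91, R3→F4 8·13=104, R4→F4 11·18=198, R5→F4 10·11=110, R6→F4 15·22=330. Service 923; fixed 266; total 1189.
Difference: |881 − 1189| = 308.

Proposal X is cheaper by 308.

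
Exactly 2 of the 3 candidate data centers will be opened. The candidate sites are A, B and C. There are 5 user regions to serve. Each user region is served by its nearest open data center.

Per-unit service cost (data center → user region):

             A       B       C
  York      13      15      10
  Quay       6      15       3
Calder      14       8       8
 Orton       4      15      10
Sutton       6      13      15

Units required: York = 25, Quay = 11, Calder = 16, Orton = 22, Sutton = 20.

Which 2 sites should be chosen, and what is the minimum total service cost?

With exactly 2 open, each user region uses its cheapest among the chosen.
{A, C}: York→C 10·25=250, Quay→C 3·11=33, Calder→C 8·16=128, Orton→A 4·22=88, Sutton→A 6·20=120. Service cost 619.
{A, B}: service cost 727
{B, C}: service cost 891
Among all 3 size-2 choices, {A, C} is lowest.

Choose A and C; total service cost 619.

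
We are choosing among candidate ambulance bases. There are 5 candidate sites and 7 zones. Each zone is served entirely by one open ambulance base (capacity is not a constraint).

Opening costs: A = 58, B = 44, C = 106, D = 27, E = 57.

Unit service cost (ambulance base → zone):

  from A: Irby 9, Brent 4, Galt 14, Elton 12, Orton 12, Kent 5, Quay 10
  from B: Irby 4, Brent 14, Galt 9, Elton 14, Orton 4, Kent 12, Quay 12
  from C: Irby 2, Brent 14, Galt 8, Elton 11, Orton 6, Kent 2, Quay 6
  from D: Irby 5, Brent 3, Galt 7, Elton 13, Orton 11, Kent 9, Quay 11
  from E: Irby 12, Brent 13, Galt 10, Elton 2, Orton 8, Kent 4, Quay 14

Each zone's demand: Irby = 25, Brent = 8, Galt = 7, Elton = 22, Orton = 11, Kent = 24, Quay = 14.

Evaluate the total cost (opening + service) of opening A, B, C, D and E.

Total cost: 635

Each zone is assigned to its cheapest site among the open ones.
{A, B, C, D, E}: Irby→C 2·25=50, Brent→D 3·8=24, Galt→D 7·7=49, Elton→E 2·22=44, Orton→B 4·11=44, Kent→C 2·24=48, Quay→C 6·14=84. Service 343; fixed 292; total 635.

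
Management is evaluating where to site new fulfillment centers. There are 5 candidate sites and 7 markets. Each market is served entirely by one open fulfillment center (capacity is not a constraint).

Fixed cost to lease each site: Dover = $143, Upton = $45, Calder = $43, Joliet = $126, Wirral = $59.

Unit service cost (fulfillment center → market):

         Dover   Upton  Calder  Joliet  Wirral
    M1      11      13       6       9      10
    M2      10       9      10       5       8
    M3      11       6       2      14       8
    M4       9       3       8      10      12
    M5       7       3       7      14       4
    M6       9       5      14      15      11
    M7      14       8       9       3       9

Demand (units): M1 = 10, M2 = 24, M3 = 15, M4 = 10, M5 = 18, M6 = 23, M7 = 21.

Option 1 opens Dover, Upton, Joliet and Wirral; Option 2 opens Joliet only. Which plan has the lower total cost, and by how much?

Option 1 is cheaper by 371.

Option 1: {Dover, Upton, Joliet, Wirral}: M1→Joliet 9·10=90, M2→Joliet 5·24=120, M3→Upton 6·15=90, M4→Upton 3·10=30, M5→Upton 3·18=54, M6→Upton 5·23=115, M7→Joliet 3·21=63. Service 562; fixed 373; total 935.
Option 2: {Joliet}: M1→Joliet 9·10=90, M2→Joliet 5·24=120, M3→Joliet 14·15=210, M4→Joliet 10·10=100, M5→Joliet 14·18=252, M6→Joliet 15·23=345, M7→Joliet 3·21=63. Service 1180; fixed 126; total 1306.
Difference: |935 − 1306| = 371.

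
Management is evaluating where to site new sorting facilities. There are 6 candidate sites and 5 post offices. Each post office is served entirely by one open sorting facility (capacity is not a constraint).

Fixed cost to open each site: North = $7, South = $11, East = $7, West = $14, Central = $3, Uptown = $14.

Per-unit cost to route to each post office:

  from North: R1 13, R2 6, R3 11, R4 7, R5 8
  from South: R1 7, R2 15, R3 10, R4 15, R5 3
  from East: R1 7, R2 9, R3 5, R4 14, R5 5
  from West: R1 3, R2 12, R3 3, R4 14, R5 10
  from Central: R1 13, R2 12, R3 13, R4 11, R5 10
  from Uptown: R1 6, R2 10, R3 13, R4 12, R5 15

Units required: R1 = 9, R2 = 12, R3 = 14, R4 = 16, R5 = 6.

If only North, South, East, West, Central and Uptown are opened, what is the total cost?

Each post office is assigned to its cheapest site among the open ones.
{North, South, East, West, Central, Uptown}: R1→West 3·9=27, R2→North 6·12=72, R3→West 3·14=42, R4→North 7·16=112, R5→South 3·6=18. Service 271; fixed 56; total 327.

Total cost: 327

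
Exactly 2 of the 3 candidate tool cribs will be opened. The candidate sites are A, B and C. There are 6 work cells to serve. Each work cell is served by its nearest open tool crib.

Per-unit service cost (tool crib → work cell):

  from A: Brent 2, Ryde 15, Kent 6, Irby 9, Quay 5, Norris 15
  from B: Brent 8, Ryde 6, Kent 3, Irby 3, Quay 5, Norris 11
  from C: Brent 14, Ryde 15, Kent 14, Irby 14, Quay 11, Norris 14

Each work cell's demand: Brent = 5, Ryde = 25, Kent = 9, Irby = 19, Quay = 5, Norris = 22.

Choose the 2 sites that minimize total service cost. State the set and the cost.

With exactly 2 open, each work cell uses its cheapest among the chosen.
{A, B}: Brent→A 2·5=10, Ryde→B 6·25=150, Kent→B 3·9=27, Irby→B 3·19=57, Quay→A 5·5=25, Norris→B 11·22=242. Service cost 511.
{B, C}: service cost 541
{A, C}: service cost 943
Among all 3 size-2 choices, {A, B} is lowest.

Choose A and B; total service cost 511.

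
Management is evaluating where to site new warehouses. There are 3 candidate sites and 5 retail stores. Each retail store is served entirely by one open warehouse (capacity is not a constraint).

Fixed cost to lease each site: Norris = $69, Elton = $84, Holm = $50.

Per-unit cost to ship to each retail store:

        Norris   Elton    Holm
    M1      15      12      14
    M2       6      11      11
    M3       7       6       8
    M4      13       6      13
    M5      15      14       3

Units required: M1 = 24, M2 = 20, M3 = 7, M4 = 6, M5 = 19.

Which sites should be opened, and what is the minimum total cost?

Open Norris, Elton and Holm; minimum total cost 746.

For any fixed open set, each retail store goes to its cheapest open site; total = fixed + service.
{Norris, Elton, Holm}: M1→Elton 12·24=288, M2→Norris 6·20=120, M3→Elton 6·7=42, M4→Elton 6·6=36, M5→Holm 3·19=57. Service 543; fixed 203; total 746.
{Norris, Holm}: service 640 + fixed 119 = 759
{Elton, Holm}: service 643 + fixed 134 = 777
{Holm}: service 747 + fixed 50 = 797
(All 7 nonempty subsets were checked; Norris, Elton and Holm is lowest.)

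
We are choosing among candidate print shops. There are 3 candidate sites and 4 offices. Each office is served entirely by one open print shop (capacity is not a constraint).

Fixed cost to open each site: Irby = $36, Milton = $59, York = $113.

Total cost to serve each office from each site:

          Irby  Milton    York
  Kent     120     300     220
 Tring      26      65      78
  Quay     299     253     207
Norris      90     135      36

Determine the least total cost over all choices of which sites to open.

For any fixed open set, each office goes to its cheapest open site; total = fixed + service.
{Irby, York}: Kent→Irby 120, Tring→Irby 26, Quay→York 207, Norris→York 36. Service 389; fixed 149; total 538.
{Irby}: Kent→Irby 120, Tring→Irby 26, Quay→Irby 299, Norris→Irby 90. Service 535; fixed 36; total 571.
{Irby, Milton}: Kent→Irby 120, Tring→Irby 26, Quay→Milton 253, Norris→Irby 90. Service 489; fixed 95; total 584.
{Irby, Milton, York}: Kent→Irby 120, Tring→Irby 26, Quay→York 207, Norris→York 36. Service 389; fixed 208; total 597.
No other subset beats 538.

Minimum total cost: 538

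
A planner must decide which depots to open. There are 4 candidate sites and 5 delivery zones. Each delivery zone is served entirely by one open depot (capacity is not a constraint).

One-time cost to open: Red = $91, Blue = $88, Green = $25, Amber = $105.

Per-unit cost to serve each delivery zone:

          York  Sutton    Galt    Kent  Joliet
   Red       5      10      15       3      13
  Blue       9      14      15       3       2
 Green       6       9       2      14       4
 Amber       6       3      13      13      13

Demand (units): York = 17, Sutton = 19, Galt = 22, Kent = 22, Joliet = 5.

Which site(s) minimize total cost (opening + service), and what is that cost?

For any fixed open set, each delivery zone goes to its cheapest open site; total = fixed + service.
{Red, Green, Amber}: York→Red 5·17=85, Sutton→Amber 3·19=57, Galt→Green 2·22=44, Kent→Red 3·22=66, Joliet→Green 4·5=20. Service 272; fixed 221; total 493.
{Blue, Green, Amber}: York→Green 6·17=102, Sutton→Amber 3·19=57, Galt→Green 2·22=44, Kent→Blue 3·22=66, Joliet→Blue 2·5=10. Service 279; fixed 218; total 497.
{Red, Green}: service 386 + fixed 116 = 502
{Red, Blue, Green, Amber}: York→Red 5·17=85, Sutton→Amber 3·19=57, Galt→Green 2·22=44, Kent→Red 3·22=66, Joliet→Blue 2·5=10. Service 262; fixed 309; total 571.
No other subset beats 493.

Open Red, Green and Amber; minimum total cost 493.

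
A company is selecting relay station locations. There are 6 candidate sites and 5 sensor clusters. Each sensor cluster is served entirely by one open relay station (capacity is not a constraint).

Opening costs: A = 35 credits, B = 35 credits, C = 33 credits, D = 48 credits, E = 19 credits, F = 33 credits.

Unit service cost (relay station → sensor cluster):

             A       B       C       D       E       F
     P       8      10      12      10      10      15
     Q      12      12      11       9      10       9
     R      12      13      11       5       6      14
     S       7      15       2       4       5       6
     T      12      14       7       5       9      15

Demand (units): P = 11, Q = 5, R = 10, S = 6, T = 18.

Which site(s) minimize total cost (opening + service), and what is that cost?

Open D only; minimum total cost 367.

For any fixed open set, each sensor cluster goes to its cheapest open site; total = fixed + service.
{D}: P→D 10·11=110, Q→D 9·5=45, R→D 5·10=50, S→D 4·6=24, T→D 5·18=90. Service 319; fixed 48; total 367.
{A, D}: service 297 + fixed 83 = 380
{D, E}: P→D 10·11=110, Q→D 9·5=45, R→D 5·10=50, S→D 4·6=24, T→D 5·18=90. Service 319; fixed 67; total 386.
{A, B, C, D, E, F}: P→A 8·11=88, Q→D 9·5=45, R→D 5·10=50, S→C 2·6=12, T→D 5·18=90. Service 285; fixed 203; total 488.
No other subset beats 367.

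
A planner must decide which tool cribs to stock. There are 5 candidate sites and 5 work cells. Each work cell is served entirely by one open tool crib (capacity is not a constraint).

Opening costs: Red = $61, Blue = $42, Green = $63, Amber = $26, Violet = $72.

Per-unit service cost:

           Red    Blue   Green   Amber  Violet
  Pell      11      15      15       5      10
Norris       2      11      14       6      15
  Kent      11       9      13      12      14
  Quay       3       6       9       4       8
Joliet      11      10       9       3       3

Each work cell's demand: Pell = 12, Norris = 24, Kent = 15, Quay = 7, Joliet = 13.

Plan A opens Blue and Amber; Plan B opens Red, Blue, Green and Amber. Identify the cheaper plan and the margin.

Plan A is cheaper by 21.

Plan A: {Blue, Amber}: Pell→Amber 5·12=60, Norris→Amber 6·24=144, Kent→Blue 9·15=135, Quay→Amber 4·7=28, Joliet→Amber 3·13=39. Service 406; fixed 68; total 474.
Plan B: {Red, Blue, Green, Amber}: Pell→Amber 5·12=60, Norris→Red 2·24=48, Kent→Blue 9·15=135, Quay→Red 3·7=21, Joliet→Amber 3·13=39. Service 303; fixed 192; total 495.
Difference: |474 − 495| = 21.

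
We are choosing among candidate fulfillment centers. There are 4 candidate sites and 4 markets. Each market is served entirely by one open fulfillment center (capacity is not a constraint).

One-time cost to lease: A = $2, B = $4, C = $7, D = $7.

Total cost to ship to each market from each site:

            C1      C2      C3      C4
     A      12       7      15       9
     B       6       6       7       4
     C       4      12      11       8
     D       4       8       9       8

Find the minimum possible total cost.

Minimum total cost: 27

For any fixed open set, each market goes to its cheapest open site; total = fixed + service.
{B}: C1→B 6, C2→B 6, C3→B 7, C4→B 4. Service 23; fixed 4; total 27.
{A, B}: C1→B 6, C2→B 6, C3→B 7, C4→B 4. Service 23; fixed 6; total 29.
{B, C}: service 21 + fixed 11 = 32
{A, B, C, D}: C1→C 4, C2→B 6, C3→B 7, C4→B 4. Service 21; fixed 20; total 41.
No other subset beats 27.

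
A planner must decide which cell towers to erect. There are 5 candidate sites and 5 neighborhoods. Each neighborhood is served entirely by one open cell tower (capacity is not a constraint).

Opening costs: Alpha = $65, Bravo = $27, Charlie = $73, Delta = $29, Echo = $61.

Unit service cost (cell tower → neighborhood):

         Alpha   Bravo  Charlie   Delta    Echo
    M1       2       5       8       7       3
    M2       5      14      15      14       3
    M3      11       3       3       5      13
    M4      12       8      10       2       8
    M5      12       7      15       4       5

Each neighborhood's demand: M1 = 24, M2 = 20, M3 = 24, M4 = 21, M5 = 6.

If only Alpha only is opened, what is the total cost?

Each neighborhood is assigned to its cheapest site among the open ones.
{Alpha}: M1→Alpha 2·24=48, M2→Alpha 5·20=100, M3→Alpha 11·24=264, M4→Alpha 12·21=252, M5→Alpha 12·6=72. Service 736; fixed 65; total 801.

Total cost: 801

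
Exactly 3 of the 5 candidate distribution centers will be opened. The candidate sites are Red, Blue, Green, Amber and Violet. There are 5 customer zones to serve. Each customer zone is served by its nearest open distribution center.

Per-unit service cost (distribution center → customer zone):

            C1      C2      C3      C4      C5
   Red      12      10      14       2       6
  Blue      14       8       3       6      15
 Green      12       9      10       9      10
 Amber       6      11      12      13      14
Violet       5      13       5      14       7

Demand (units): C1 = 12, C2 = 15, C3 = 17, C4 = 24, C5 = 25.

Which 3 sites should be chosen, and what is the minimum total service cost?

Choose Red, Blue and Violet; total service cost 429.

With exactly 3 open, each customer zone uses its cheapest among the chosen.
{Red, Blue, Violet}: C1→Violet 5·12=60, C2→Blue 8·15=120, C3→Blue 3·17=51, C4→Red 2·24=48, C5→Red 6·25=150. Service cost 429.
{Red, Blue, Amber}: service cost 441
{Red, Green, Violet}: service cost 478
Among all 10 size-3 choices, {Red, Blue, Violet} is lowest.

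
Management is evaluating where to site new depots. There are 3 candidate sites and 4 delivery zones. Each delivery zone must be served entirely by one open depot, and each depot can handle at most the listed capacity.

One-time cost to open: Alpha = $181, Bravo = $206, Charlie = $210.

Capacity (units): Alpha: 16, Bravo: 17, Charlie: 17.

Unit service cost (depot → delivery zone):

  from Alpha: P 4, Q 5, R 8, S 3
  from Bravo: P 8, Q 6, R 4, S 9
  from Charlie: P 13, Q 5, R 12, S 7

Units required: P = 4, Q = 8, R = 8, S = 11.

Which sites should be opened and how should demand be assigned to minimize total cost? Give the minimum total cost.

Minimum total cost: 516

Open {Alpha, Bravo}: P→Alpha 4·4=16, Q→Bravo 6·8=48, R→Bravo 4·8=32, S→Alpha 3·11=33.
Loads: Alpha carries 15/16, Bravo carries 16/17. Service 129; fixed 387; total 516.
Next best feasible plan costs 576.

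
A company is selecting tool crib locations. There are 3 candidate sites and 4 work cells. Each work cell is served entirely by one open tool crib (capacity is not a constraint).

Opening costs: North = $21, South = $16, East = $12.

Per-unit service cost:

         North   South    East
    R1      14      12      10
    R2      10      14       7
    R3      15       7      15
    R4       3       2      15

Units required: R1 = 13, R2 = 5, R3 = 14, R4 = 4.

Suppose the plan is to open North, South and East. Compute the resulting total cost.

Each work cell is assigned to its cheapest site among the open ones.
{North, South, East}: R1→East 10·13=130, R2→East 7·5=35, R3→South 7·14=98, R4→South 2·4=8. Service 271; fixed 49; total 320.

Total cost: 320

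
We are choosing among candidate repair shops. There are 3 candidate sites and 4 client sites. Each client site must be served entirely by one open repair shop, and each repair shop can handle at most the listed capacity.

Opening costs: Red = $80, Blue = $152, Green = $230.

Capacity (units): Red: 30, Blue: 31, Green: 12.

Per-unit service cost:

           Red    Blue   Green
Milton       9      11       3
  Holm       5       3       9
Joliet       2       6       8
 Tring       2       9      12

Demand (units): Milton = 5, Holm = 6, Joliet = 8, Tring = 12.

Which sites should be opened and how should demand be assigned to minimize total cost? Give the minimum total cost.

Open {Red, Blue}: Milton→Red 9·5=45, Holm→Blue 3·6=18, Joliet→Red 2·8=16, Tring→Red 2·12=24.
Loads: Red carries 25/30, Blue carries 6/31. Service 103; fixed 232; total 335.
Next best feasible plan costs 345.

Minimum total cost: 335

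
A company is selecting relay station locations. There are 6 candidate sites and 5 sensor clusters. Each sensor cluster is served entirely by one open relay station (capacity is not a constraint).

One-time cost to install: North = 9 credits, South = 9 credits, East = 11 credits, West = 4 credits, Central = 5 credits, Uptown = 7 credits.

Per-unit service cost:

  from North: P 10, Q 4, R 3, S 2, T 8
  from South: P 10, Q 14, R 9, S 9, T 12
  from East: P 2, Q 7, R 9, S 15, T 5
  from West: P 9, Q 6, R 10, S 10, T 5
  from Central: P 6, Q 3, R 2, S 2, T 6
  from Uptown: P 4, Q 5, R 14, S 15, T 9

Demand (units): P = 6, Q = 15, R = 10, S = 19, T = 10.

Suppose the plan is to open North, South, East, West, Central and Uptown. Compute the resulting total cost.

Each sensor cluster is assigned to its cheapest site among the open ones.
{North, South, East, West, Central, Uptown}: P→East 2·6=12, Q→Central 3·15=45, R→Central 2·10=20, S→North 2·19=38, T→East 5·10=50. Service 165; fixed 45; total 210.

Total cost: 210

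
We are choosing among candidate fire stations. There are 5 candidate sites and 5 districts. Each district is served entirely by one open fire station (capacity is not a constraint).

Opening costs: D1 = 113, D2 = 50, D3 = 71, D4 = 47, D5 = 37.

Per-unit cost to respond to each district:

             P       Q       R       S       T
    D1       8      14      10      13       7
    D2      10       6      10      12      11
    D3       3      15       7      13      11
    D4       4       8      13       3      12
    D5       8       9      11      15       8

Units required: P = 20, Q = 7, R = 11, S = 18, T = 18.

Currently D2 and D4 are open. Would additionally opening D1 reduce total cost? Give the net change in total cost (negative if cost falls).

No — net change +41 (cost rises by 41).

Current service cost with {D2, D4}: 484.
Adding D1: each district re-picks its cheapest; new service cost 412, saving 72.
Extra fixed cost: 113. Net change = 113 − 72 = 41.
(Totals: 581 → 622.)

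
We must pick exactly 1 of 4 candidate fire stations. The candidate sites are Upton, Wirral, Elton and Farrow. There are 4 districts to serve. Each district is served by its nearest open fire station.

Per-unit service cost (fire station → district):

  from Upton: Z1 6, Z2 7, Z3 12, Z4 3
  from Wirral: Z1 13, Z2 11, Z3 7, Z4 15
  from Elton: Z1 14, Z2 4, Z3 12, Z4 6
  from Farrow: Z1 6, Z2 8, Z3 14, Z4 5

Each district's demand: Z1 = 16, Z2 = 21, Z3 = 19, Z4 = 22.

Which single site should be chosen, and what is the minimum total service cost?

With exactly 1 open, each district uses its cheapest among the chosen.
{Upton}: Z1→Upton 6·16=96, Z2→Upton 7·21=147, Z3→Upton 12·19=228, Z4→Upton 3·22=66. Service cost 537.
{Farrow}: service cost 640
{Elton}: service cost 668
Among all 4 size-1 choices, {Upton} is lowest.

Choose Upton only; total service cost 537.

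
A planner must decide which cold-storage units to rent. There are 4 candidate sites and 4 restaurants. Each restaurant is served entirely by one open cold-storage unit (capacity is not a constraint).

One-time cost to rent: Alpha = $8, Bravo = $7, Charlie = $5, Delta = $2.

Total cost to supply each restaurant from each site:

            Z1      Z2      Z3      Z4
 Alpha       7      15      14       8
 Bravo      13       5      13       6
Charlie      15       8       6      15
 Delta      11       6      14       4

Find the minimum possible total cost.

For any fixed open set, each restaurant goes to its cheapest open site; total = fixed + service.
{Charlie, Delta}: Z1→Delta 11, Z2→Delta 6, Z3→Charlie 6, Z4→Delta 4. Service 27; fixed 7; total 34.
{Delta}: service 35 + fixed 2 = 37
{Alpha, Charlie, Delta}: service 23 + fixed 15 = 38
{Alpha, Bravo, Charlie, Delta}: Z1→Alpha 7, Z2→Bravo 5, Z3→Charlie 6, Z4→Delta 4. Service 22; fixed 22; total 44.
No other subset beats 34.

Minimum total cost: 34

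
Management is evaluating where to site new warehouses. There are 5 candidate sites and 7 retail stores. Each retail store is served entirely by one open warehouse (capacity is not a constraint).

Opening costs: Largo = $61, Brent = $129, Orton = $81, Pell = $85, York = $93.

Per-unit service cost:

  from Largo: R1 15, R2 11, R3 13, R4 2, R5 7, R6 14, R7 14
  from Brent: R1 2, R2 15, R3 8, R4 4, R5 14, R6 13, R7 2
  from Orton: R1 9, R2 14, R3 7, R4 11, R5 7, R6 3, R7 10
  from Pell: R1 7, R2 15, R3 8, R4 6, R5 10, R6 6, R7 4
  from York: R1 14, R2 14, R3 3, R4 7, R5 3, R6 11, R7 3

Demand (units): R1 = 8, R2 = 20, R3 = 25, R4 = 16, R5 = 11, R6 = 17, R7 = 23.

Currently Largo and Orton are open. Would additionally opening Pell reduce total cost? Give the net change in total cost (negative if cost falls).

Yes — net change −69 (cost falls by 69).

Current service cost with {Largo, Orton}: 857.
Adding Pell: each retail store re-picks its cheapest; new service cost 703, saving 154.
Extra fixed cost: 85. Net change = 85 − 154 = -69.
(Totals: 999 → 930.)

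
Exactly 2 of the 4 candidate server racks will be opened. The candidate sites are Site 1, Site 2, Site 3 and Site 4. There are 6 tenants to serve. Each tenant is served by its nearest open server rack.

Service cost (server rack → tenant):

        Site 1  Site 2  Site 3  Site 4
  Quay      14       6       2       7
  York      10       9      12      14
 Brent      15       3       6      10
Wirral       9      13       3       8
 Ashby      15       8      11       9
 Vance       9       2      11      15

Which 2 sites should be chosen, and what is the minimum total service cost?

Choose Site 2 and Site 3; total service cost 27.

With exactly 2 open, each tenant uses its cheapest among the chosen.
{Site 2, Site 3}: Quay→Site 3 2, York→Site 2 9, Brent→Site 2 3, Wirral→Site 3 3, Ashby→Site 2 8, Vance→Site 2 2. Service cost 27.
{Site 2, Site 4}: service cost 36
{Site 1, Site 2}: service cost 37
Among all 6 size-2 choices, {Site 2, Site 3} is lowest.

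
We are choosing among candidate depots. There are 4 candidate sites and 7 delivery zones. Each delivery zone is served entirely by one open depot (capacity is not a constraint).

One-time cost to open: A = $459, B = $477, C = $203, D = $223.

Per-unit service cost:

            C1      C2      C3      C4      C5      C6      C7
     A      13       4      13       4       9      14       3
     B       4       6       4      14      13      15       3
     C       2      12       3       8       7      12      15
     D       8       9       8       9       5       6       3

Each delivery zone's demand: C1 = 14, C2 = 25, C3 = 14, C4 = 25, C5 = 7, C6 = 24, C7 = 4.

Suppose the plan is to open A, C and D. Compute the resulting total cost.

Each delivery zone is assigned to its cheapest site among the open ones.
{A, C, D}: C1→C 2·14=28, C2→A 4·25=100, C3→C 3·14=42, C4→A 4·25=100, C5→D 5·7=35, C6→D 6·24=144, C7→A 3·4=12. Service 461; fixed 885; total 1346.

Total cost: 1346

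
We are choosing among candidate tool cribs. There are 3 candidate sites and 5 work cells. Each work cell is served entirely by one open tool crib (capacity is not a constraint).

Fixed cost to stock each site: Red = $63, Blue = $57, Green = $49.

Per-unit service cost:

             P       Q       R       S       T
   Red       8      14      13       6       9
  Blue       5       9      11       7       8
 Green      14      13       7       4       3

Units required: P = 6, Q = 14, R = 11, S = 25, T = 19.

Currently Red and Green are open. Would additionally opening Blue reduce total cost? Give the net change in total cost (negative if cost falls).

Yes — net change −17 (cost falls by 17).

Current service cost with {Red, Green}: 464.
Adding Blue: each work cell re-picks its cheapest; new service cost 390, saving 74.
Extra fixed cost: 57. Net change = 57 − 74 = -17.
(Totals: 576 → 559.)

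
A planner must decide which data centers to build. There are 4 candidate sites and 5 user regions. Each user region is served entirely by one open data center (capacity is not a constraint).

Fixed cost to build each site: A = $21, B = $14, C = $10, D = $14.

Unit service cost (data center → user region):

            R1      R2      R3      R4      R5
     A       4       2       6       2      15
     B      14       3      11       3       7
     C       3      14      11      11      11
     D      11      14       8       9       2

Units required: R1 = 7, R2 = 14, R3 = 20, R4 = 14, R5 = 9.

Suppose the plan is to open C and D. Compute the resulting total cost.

Total cost: 545

Each user region is assigned to its cheapest site among the open ones.
{C, D}: R1→C 3·7=21, R2→C 14·14=196, R3→D 8·20=160, R4→D 9·14=126, R5→D 2·9=18. Service 521; fixed 24; total 545.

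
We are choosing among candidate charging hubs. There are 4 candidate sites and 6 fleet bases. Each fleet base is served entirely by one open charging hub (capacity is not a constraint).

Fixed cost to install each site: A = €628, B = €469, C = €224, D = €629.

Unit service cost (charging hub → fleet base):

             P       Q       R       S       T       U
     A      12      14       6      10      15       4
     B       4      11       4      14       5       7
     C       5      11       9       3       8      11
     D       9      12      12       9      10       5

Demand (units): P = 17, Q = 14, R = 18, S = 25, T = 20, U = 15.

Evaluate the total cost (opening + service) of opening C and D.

Total cost: 1564

Each fleet base is assigned to its cheapest site among the open ones.
{C, D}: P→C 5·17=85, Q→C 11·14=154, R→C 9·18=162, S→C 3·25=75, T→C 8·20=160, U→D 5·15=75. Service 711; fixed 853; total 1564.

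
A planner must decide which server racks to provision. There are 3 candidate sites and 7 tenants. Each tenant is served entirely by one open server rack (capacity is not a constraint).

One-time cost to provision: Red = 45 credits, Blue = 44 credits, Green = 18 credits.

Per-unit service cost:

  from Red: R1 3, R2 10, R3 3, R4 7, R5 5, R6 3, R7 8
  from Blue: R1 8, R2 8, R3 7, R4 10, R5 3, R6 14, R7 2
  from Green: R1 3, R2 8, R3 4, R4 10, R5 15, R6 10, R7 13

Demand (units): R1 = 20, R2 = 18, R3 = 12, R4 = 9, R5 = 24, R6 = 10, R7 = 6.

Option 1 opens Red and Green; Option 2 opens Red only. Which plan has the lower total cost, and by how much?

Option 1 is cheaper by 18.

Option 1: {Red, Green}: R1→Red 3·20=60, R2→Green 8·18=144, R3→Red 3·12=36, R4→Red 7·9=63, R5→Red 5·24=120, R6→Red 3·10=30, R7→Red 8·6=48. Service 501; fixed 63; total 564.
Option 2: {Red}: R1→Red 3·20=60, R2→Red 10·18=180, R3→Red 3·12=36, R4→Red 7·9=63, R5→Red 5·24=120, R6→Red 3·10=30, R7→Red 8·6=48. Service 537; fixed 45; total 582.
Difference: |564 − 582| = 18.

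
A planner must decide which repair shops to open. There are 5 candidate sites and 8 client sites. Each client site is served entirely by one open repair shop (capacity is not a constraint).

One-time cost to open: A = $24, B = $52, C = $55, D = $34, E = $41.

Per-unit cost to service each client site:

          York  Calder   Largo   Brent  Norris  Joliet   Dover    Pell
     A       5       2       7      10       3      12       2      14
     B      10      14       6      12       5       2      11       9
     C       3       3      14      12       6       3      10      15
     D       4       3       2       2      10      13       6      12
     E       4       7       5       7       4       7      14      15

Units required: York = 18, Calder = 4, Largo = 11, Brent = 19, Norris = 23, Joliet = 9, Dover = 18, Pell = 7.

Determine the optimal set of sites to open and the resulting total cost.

For any fixed open set, each client site goes to its cheapest open site; total = fixed + service.
{A, B, D}: York→D 4·18=72, Calder→A 2·4=8, Largo→D 2·11=22, Brent→D 2·19=38, Norris→A 3·23=69, Joliet→B 2·9=18, Dover→A 2·18=36, Pell→B 9·7=63. Service 326; fixed 110; total 436.
{A, C, D}: York→C 3·18=54, Calder→A 2·4=8, Largo→D 2·11=22, Brent→D 2·19=38, Norris→A 3·23=69, Joliet→C 3·9=27, Dover→A 2·18=36, Pell→D 12·7=84. Service 338; fixed 113; total 451.
{A, B, C, D}: service 308 + fixed 165 = 473
{A, B, C, D, E}: service 308 + fixed 206 = 514
No other subset beats 436.

Open A, B and D; minimum total cost 436.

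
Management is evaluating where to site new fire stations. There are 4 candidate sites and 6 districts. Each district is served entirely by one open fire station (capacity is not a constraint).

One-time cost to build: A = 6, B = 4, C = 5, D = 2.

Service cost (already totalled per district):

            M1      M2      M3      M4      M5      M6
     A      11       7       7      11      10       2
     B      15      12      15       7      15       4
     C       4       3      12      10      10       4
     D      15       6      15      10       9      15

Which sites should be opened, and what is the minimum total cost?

Open A and C; minimum total cost 47.

For any fixed open set, each district goes to its cheapest open site; total = fixed + service.
{A, C}: M1→C 4, M2→C 3, M3→A 7, M4→C 10, M5→A 10, M6→A 2. Service 36; fixed 11; total 47.
{A, B, C}: M1→C 4, M2→C 3, M3→A 7, M4→B 7, M5→A 10, M6→A 2. Service 33; fixed 15; total 48.
{A, C, D}: M1→C 4, M2→C 3, M3→A 7, M4→C 10, M5→D 9, M6→A 2. Service 35; fixed 13; total 48.
{A, B, C, D}: service 32 + fixed 17 = 49
(All 15 nonempty subsets were checked; A and C is lowest.)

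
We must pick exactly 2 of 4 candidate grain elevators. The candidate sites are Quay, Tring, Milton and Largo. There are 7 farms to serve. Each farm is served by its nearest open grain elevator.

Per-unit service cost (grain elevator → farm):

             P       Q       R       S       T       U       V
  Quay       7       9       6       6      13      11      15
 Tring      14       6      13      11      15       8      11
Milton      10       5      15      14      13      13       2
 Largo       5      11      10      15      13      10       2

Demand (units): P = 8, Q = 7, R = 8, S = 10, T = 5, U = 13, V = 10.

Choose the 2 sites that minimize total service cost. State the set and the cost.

Choose Quay and Largo; total service cost 426.

With exactly 2 open, each farm uses its cheapest among the chosen.
{Quay, Largo}: P→Largo 5·8=40, Q→Quay 9·7=63, R→Quay 6·8=48, S→Quay 6·10=60, T→Quay 13·5=65, U→Largo 10·13=130, V→Largo 2·10=20. Service cost 426.
{Quay, Milton}: service cost 427
{Tring, Largo}: service cost 461
Among all 6 size-2 choices, {Quay, Largo} is lowest.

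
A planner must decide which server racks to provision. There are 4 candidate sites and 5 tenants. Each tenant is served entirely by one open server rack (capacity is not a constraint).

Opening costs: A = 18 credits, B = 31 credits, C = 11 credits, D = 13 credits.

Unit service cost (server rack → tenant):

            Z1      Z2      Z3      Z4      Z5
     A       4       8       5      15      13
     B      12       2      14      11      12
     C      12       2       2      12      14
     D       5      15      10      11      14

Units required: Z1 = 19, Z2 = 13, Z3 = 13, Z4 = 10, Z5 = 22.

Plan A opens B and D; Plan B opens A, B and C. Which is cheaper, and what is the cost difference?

Plan B is cheaper by 107.

Plan A: {B, D}: Z1→D 5·19=95, Z2→B 2·13=26, Z3→D 10·13=130, Z4→B 11·10=110, Z5→B 12·22=264. Service 625; fixed 44; total 669.
Plan B: {A, B, C}: Z1→A 4·19=76, Z2→B 2·13=26, Z3→C 2·13=26, Z4→B 11·10=110, Z5→B 12·22=264. Service 502; fixed 60; total 562.
Difference: |669 − 562| = 107.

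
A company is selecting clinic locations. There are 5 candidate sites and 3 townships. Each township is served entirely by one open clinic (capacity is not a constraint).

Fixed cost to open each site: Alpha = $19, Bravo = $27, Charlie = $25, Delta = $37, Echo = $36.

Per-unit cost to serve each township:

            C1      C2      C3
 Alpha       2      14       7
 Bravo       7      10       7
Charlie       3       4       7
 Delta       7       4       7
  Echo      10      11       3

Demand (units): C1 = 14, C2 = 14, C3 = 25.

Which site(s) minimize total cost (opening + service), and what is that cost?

For any fixed open set, each township goes to its cheapest open site; total = fixed + service.
{Charlie, Echo}: C1→Charlie 3·14=42, C2→Charlie 4·14=56, C3→Echo 3·25=75. Service 173; fixed 61; total 234.
{Alpha, Charlie, Echo}: C1→Alpha 2·14=28, C2→Charlie 4·14=56, C3→Echo 3·25=75. Service 159; fixed 80; total 239.
{Alpha, Delta, Echo}: C1→Alpha 2·14=28, C2→Delta 4·14=56, C3→Echo 3·25=75. Service 159; fixed 92; total 251.
{Alpha, Bravo, Charlie, Delta, Echo}: C1→Alpha 2·14=28, C2→Charlie 4·14=56, C3→Echo 3·25=75. Service 159; fixed 144; total 303.
No other subset beats 234.

Open Charlie and Echo; minimum total cost 234.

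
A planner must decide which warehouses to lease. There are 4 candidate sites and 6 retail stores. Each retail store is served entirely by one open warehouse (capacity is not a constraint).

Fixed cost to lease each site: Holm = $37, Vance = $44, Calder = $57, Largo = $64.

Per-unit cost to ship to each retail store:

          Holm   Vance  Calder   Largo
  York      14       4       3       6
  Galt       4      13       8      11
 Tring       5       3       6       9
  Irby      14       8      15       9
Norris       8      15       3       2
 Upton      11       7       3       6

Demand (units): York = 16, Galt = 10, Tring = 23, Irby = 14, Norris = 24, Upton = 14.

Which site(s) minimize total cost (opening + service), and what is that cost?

For any fixed open set, each retail store goes to its cheapest open site; total = fixed + service.
{Holm, Vance, Calder}: York→Calder 3·16=48, Galt→Holm 4·10=40, Tring→Vance 3·23=69, Irby→Vance 8·14=112, Norris→Calder 3·24=72, Upton→Calder 3·14=42. Service 383; fixed 138; total 521.
{Vance, Calder}: service 423 + fixed 101 = 524
{Holm, Vance, Calder, Largo}: service 359 + fixed 202 = 561
{Holm}: service 921 + fixed 37 = 958
No other subset beats 521.

Open Holm, Vance and Calder; minimum total cost 521.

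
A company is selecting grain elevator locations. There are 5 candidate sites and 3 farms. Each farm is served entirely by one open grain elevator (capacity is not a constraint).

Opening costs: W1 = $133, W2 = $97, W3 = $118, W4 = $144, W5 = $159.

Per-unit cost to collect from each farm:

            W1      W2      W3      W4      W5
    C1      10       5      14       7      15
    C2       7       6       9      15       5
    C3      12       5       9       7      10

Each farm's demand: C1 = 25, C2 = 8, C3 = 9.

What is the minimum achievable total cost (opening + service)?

For any fixed open set, each farm goes to its cheapest open site; total = fixed + service.
{W2}: C1→W2 5·25=125, C2→W2 6·8=48, C3→W2 5·9=45. Service 218; fixed 97; total 315.
{W2, W3}: service 218 + fixed 215 = 433
{W1, W2}: C1→W2 5·25=125, C2→W2 6·8=48, C3→W2 5·9=45. Service 218; fixed 230; total 448.
{W1, W2, W3, W4, W5}: service 210 + fixed 651 = 861
No other subset beats 315.

Minimum total cost: 315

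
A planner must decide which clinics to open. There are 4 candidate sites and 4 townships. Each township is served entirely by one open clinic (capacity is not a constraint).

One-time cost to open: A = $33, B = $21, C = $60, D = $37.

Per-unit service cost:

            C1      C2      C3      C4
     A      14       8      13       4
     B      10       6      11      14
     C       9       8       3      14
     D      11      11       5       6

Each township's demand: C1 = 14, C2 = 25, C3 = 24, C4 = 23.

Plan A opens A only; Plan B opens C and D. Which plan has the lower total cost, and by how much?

Plan A: {A}: C1→A 14·14=196, C2→A 8·25=200, C3→A 13·24=312, C4→A 4·23=92. Service 800; fixed 33; total 833.
Plan B: {C, D}: C1→C 9·14=126, C2→C 8·25=200, C3→C 3·24=72, C4→D 6·23=138. Service 536; fixed 97; total 633.
Difference: |833 − 633| = 200.

Plan B is cheaper by 200.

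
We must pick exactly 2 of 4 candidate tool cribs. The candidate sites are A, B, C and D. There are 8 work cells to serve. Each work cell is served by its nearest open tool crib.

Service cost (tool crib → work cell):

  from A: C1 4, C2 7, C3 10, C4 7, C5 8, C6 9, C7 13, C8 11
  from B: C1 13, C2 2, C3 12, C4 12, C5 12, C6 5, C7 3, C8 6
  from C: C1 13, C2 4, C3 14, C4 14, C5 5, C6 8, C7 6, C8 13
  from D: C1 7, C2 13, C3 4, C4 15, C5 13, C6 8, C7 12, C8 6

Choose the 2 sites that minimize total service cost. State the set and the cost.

With exactly 2 open, each work cell uses its cheapest among the chosen.
{A, B}: C1→A 4, C2→B 2, C3→A 10, C4→A 7, C5→A 8, C6→B 5, C7→B 3, C8→B 6. Service cost 45.
{B, D}: service cost 51
{C, D}: service cost 54
Among all 6 size-2 choices, {A, B} is lowest.

Choose A and B; total service cost 45.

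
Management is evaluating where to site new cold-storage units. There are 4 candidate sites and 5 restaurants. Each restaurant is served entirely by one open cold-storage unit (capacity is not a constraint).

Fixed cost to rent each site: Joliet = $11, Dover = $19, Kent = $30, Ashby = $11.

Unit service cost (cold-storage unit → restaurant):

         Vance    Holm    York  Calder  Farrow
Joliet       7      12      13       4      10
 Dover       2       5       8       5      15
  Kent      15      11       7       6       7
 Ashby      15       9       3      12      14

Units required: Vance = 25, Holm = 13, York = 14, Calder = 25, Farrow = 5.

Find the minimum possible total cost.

Minimum total cost: 348

For any fixed open set, each restaurant goes to its cheapest open site; total = fixed + service.
{Joliet, Dover, Ashby}: Vance→Dover 2·25=50, Holm→Dover 5·13=65, York→Ashby 3·14=42, Calder→Joliet 4·25=100, Farrow→Joliet 10·5=50. Service 307; fixed 41; total 348.
{Joliet, Dover, Kent, Ashby}: service 292 + fixed 71 = 363
{Dover, Kent, Ashby}: service 317 + fixed 60 = 377
{Joliet}: service 663 + fixed 11 = 674
No other subset beats 348.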